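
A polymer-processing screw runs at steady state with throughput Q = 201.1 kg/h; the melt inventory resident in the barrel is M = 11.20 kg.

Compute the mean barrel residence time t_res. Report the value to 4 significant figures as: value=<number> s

Throughput in SI: Q_s = 201.1 kg/h ÷ 3600 s/h = 0.0558611 kg/s
Mean residence time: t_res = M/Q_s = 11.20 kg / 0.0558611 kg/s = 200.497 s

value=200.5 s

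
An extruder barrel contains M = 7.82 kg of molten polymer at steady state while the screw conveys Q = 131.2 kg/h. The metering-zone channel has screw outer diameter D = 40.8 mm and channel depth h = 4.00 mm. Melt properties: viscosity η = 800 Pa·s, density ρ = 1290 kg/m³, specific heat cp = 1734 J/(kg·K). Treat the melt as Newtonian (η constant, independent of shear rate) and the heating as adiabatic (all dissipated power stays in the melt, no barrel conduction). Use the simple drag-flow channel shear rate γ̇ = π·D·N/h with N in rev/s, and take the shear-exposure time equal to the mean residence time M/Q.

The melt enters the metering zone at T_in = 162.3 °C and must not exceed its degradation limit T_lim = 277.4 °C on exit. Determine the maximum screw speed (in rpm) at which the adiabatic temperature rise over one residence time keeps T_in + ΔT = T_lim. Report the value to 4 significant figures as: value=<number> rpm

Q_s = Q / 3600 = 131.2 / 3600 = 0.0364444 kg/s
t_res = M / Q_s = 7.82 / 0.0364444 = 214.573 s
Convert to metres: D = 0.0408 m, h = 0.004 m
ΔT_a = T_lim − T_in = 277.4 − 162.3 = 115.1 K
γ̇_max² = ΔT_a·ρ·cp / (η·t_res) = [115.1 × 1290 × 1734] / [800 × 214.573] = 1499.85 s⁻²
Take the square root: γ̇_max = √(1499.85) = 38.7279 s⁻¹
Solve γ̇ = πDN/h for N: N_max = γ̇_max·h/(π·D) = 38.7279 × 0.004 / (π × 0.0408) = 1.20858 rev/s = 72.5146 rpm

value=72.51 rpm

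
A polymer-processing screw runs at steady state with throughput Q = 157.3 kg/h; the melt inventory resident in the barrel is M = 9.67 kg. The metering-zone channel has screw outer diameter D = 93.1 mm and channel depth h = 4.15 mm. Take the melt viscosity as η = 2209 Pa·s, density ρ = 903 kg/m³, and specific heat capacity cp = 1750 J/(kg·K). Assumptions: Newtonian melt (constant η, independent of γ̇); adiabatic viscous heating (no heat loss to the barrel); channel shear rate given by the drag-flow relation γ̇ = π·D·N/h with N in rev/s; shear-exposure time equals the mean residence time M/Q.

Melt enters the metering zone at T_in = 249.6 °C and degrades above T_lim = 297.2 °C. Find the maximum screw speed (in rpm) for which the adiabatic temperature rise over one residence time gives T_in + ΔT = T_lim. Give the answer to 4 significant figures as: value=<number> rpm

value=10.56 rpm

Convert throughput: Q = 157.3 kg/h = 157.3/3600 = 0.0436944 kg/s
t_res = M / Q_s = 9.67 / 0.0436944 = 221.31 s
D = 93.1 mm = 0.0931 m;  h = 4.15 mm = 0.00415 m
Allowable rise: ΔT_a = T_lim − T_in = 297.2 − 249.6 = 47.6 K
Invert ΔT = ηγ̇²t_res/(ρcp) for γ̇: γ̇_max² = ΔT_a ρ cp / (η t_res) = 47.6·903·1750 / (2209·221.31) = 153.864 s⁻²
γ̇_max = sqrt(153.864) = 12.4042 s⁻¹
N_max = γ̇_max·h / (π·D) = 12.4042 · 0.00415 / (π · 0.0931) = 0.176002 rev/s = 10.5601 rpm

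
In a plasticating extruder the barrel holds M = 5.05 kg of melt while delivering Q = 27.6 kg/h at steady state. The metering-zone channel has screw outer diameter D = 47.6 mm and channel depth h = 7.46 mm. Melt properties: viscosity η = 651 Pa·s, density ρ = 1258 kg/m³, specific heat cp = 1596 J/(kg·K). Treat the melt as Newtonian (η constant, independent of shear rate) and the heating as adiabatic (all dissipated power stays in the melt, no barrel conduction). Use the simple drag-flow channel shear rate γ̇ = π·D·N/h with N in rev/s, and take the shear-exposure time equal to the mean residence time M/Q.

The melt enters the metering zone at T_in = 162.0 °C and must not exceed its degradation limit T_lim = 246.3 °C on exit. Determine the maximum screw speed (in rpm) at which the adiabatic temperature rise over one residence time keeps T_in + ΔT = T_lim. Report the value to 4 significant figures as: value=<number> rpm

Convert throughput: Q = 27.6 kg/h = 27.6/3600 = 0.00766667 kg/s
Mean residence time: t_res = M/Q_s = 5.05 kg / 0.00766667 kg/s = 658.696 s
Geometry in SI: D = 47.6 mm → 0.0476 m, h = 7.46 mm → 0.00746 m
ΔT_a = T_lim − T_in = 246.3 °C − 162.0 °C = 84.3 K
γ̇_max² = ΔT_a·ρ·cp / (η·t_res) = [84.3 × 1258 × 1596] / [651 × 658.696] = 394.707 s⁻²
γ̇_max = √394.707 = 19.8672 s⁻¹
N_max = γ̇_max·h / (π·D) = 19.8672 · 0.00746 / (π · 0.0476) = 0.991105 rev/s = 59.4663 rpm

value=59.47 rpm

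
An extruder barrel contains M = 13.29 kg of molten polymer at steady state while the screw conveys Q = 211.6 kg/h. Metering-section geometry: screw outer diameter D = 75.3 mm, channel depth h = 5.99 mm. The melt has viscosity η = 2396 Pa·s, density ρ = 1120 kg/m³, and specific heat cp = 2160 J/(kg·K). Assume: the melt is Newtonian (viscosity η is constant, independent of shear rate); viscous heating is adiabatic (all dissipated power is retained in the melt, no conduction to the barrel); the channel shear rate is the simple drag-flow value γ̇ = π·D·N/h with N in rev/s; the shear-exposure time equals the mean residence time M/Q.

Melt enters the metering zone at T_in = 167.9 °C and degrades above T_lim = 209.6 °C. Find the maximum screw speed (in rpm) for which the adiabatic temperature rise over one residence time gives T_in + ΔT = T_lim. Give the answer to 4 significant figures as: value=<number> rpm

value=20.73 rpm

Convert throughput: Q = 211.6 kg/h = 211.6/3600 = 0.0587778 kg/s
t_res = M / Q_s = 13.29 / 0.0587778 = 226.106 s
Convert to metres: D = 0.0753 m, h = 0.00599 m
ΔT_a = T_lim − T_in = 209.6 °C − 167.9 °C = 41.7 K
Invert ΔT = ηγ̇²t_res/(ρcp) for γ̇: γ̇_max² = ΔT_a ρ cp / (η t_res) = 41.7·1120·2160 / (2396·226.106) = 186.213 s⁻²
Take the square root: γ̇_max = √(186.213) = 13.646 s⁻¹
N_max = γ̇_max·h / (π·D) = 13.646 · 0.00599 / (π · 0.0753) = 0.345531 rev/s = 20.7318 rpm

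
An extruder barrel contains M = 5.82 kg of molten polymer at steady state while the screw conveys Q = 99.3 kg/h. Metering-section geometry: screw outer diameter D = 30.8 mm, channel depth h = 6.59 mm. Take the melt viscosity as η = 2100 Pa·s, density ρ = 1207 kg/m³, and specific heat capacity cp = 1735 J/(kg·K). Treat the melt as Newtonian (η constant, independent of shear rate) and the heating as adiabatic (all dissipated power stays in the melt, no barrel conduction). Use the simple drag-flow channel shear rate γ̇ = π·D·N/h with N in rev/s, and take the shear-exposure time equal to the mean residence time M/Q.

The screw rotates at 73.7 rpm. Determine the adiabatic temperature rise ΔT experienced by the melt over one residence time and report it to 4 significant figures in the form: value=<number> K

Convert throughput: Q = 99.3 kg/h = 99.3/3600 = 0.0275833 kg/s
Mean residence time: t_res = M/Q_s = 5.82 kg / 0.0275833 kg/s = 210.997 s
D = 30.8 mm = 0.0308 m;  h = 6.59 mm = 0.00659 m;  N = 73.7 rpm / 60 = 1.22833 rev/s
γ̇ = π D N / h = (π)(0.0308)(1.22833) / 0.00659 = 18.0356 s⁻¹
ΔT = η·γ̇²·t_res / (ρ·cp) = 2100 · (18.0356)² · 210.997 / (1207 · 1735) = 68.8259 K

value=68.83 K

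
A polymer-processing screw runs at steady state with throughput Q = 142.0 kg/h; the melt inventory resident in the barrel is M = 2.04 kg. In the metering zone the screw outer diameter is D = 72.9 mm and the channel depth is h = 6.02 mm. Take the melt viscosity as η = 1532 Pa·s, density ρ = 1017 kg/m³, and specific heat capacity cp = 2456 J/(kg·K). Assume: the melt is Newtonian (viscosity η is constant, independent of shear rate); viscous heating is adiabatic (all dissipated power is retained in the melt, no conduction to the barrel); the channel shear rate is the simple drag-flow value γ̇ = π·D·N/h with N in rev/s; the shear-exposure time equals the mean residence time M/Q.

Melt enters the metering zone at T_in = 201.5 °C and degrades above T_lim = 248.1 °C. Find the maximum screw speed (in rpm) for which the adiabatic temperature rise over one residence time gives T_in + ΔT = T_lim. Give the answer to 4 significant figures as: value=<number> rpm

Q_s = Q / 3600 = 142.0 / 3600 = 0.0394444 kg/s
t_res = M / Q_s = 2.04 ÷ 0.0394444 = 51.7183 s
D = 72.9 mm = 0.0729 m;  h = 6.02 mm = 0.00602 m
ΔT_a = T_lim − T_in = 248.1 °C − 201.5 °C = 46.6 K
γ̇_max² = ΔT_a·ρ·cp/(η·t_res) = 46.6·1017·2456/(1532·51.7183) = 1469.03 s⁻²
γ̇_max = √1469.03 = 38.328 s⁻¹
N_max = γ̇_max h / (πD) = 38.328·0.00602/(π·0.0729) = 1.00748 rev/s → ×60 = 60.4486 rpm

value=60.45 rpm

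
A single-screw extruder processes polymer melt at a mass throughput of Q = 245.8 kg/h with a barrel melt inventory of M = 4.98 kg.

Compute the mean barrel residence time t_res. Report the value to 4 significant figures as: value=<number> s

Q_s = Q / 3600 = 245.8 / 3600 = 0.0682778 kg/s
Mean residence time: t_res = M/Q_s = 4.98 kg / 0.0682778 kg/s = 72.9373 s

value=72.94 s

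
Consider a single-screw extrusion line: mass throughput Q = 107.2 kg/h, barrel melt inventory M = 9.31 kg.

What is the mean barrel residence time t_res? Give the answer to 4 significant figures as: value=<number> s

value=312.6 s

Convert throughput: Q = 107.2 kg/h = 107.2/3600 = 0.0297778 kg/s
Mean residence time: t_res = M/Q_s = 9.31 kg / 0.0297778 kg/s = 312.649 s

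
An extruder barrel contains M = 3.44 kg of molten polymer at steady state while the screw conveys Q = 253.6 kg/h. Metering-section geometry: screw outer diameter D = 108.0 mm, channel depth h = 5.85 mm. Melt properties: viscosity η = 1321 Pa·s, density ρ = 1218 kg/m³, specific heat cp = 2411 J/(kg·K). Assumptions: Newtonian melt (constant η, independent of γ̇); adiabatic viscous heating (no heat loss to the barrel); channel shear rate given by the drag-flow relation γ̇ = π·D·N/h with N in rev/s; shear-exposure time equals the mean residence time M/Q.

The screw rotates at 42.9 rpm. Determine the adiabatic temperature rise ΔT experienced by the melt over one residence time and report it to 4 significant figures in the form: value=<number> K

value=37.78 K

Convert throughput: Q = 253.6 kg/h = 253.6/3600 = 0.0704444 kg/s
t_res = M / Q_s = 3.44 ÷ 0.0704444 = 48.8328 s
Geometry in metres: D = 108.0 mm → 0.108 m, h = 5.85 mm → 0.00585 m; screw speed N = 42.9 rpm = 0.715 rev/s
Shear rate: γ̇ = πDN/h = π·0.108·0.715/0.00585 = 41.469 s⁻¹
ΔT = η·γ̇²·t_res / (ρ·cp) = 1321 · (41.469)² · 48.8328 / (1218 · 2411) = 37.7761 K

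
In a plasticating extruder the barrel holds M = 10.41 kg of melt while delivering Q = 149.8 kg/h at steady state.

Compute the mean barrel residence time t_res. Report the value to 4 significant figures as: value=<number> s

Q_s = Q / 3600 = 149.8 / 3600 = 0.0416111 kg/s
t_res = M / Q_s = 10.41 / 0.0416111 = 250.174 s

value=250.2 s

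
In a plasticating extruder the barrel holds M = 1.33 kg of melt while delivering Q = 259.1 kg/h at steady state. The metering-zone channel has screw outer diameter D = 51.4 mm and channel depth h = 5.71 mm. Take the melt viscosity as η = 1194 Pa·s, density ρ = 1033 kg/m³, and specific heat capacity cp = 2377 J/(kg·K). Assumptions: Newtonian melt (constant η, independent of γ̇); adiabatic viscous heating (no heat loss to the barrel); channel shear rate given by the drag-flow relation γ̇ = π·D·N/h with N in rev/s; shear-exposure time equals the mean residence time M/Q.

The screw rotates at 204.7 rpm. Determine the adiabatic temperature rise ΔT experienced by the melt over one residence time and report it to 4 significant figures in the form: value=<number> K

value=83.65 K

Convert throughput: Q = 259.1 kg/h = 259.1/3600 = 0.0719722 kg/s
t_res = M / Q_s = 1.33 / 0.0719722 = 18.4794 s
Convert to SI: D = 0.0514 m, h = 0.00571 m, N = 204.7/60 = 3.41167 rev/s
Shear rate: γ̇ = πDN/h = π·0.0514·3.41167/0.00571 = 96.4814 s⁻¹
ΔT = η·γ̇²·t_res / (ρ·cp) = 1194 · (96.4814)² · 18.4794 / (1033 · 2377) = 83.6466 K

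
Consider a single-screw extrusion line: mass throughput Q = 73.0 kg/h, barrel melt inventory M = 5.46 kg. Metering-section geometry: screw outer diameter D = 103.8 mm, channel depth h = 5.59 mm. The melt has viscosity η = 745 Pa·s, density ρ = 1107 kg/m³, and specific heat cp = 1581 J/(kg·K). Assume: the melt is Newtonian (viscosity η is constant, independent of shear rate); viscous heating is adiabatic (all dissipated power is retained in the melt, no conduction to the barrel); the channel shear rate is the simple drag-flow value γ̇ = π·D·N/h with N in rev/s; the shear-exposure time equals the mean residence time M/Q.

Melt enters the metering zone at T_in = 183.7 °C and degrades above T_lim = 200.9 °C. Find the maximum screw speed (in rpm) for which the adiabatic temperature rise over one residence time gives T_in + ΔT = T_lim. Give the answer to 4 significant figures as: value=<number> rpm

Convert throughput: Q = 73.0 kg/h = 73.0/3600 = 0.0202778 kg/s
t_res = M / Q_s = 5.46 / 0.0202778 = 269.26 s
D = 103.8 mm = 0.1038 m;  h = 5.59 mm = 0.00559 m
ΔT_a = T_lim − T_in = 200.9 °C − 183.7 °C = 17.2 K
γ̇_max² = ΔT_a·ρ·cp/(η·t_res) = 17.2·1107·1581/(745·269.26) = 150.065 s⁻²
γ̇_max = sqrt(150.065) = 12.2501 s⁻¹
N_max = γ̇_max h / (πD) = 12.2501·0.00559/(π·0.1038) = 0.209993 rev/s → ×60 = 12.5996 rpm

value=12.60 rpm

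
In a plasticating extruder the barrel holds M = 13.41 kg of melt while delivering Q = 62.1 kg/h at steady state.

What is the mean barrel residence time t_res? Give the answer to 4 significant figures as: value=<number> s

value=777.4 s

Convert throughput: Q = 62.1 kg/h = 62.1/3600 = 0.01725 kg/s
t_res = M / Q_s = 13.41 / 0.01725 = 777.391 s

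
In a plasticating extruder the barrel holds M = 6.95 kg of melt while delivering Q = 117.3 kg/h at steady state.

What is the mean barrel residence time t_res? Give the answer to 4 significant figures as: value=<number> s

value=213.3 s

Convert throughput: Q = 117.3 kg/h = 117.3/3600 = 0.0325833 kg/s
t_res = M / Q_s = 6.95 / 0.0325833 = 213.299 s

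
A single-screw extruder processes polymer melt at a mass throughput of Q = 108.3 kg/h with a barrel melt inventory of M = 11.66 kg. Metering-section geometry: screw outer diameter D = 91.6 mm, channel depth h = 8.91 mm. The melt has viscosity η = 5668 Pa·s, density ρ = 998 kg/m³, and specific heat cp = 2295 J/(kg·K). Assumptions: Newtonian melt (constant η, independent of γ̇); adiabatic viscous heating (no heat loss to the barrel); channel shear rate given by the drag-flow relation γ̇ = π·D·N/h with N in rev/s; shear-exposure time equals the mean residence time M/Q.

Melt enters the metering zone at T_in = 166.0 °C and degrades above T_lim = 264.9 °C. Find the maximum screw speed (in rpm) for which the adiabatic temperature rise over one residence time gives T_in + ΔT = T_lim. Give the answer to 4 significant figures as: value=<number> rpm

Convert throughput: Q = 108.3 kg/h = 108.3/3600 = 0.0300833 kg/s
t_res = M / Q_s = 11.66 / 0.0300833 = 387.59 s
D = 91.6 mm = 0.0916 m;  h = 8.91 mm = 0.00891 m
ΔT_a = T_lim − T_in = 264.9 °C − 166.0 °C = 98.9 K
γ̇_max² = ΔT_a·ρ·cp / (η·t_res) = [98.9 × 998 × 2295] / [5668 × 387.59] = 103.111 s⁻²
Take the square root: γ̇_max = √(103.111) = 10.1544 s⁻¹
N_max = γ̇_max·h / (π·D) = 10.1544 · 0.00891 / (π · 0.0916) = 0.314402 rev/s = 18.8641 rpm

value=18.86 rpm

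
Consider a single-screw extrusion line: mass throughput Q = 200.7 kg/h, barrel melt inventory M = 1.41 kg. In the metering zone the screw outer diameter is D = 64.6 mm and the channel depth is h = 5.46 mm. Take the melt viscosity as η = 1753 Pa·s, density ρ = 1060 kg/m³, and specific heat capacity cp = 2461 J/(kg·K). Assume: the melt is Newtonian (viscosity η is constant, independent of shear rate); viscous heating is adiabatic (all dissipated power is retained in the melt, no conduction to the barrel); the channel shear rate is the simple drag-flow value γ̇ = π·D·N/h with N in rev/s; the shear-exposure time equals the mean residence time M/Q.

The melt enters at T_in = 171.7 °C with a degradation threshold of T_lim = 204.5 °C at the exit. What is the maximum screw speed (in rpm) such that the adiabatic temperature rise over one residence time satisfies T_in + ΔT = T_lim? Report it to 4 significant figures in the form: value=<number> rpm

value=70.91 rpm

Throughput in SI: Q_s = 200.7 kg/h ÷ 3600 s/h = 0.05575 kg/s
t_res = M / Q_s = 1.41 / 0.05575 = 25.2915 s
Geometry in SI: D = 64.6 mm → 0.0646 m, h = 5.46 mm → 0.00546 m
ΔT_a = T_lim − T_in = 204.5 °C − 171.7 °C = 32.8 K
γ̇_max² = ΔT_a·ρ·cp / (η·t_res) = [32.8 × 1060 × 2461] / [1753 × 25.2915] = 1929.9 s⁻²
γ̇_max = √1929.9 = 43.9306 s⁻¹
Solve γ̇ = πDN/h for N: N_max = γ̇_max·h/(π·D) = 43.9306 × 0.00546 / (π × 0.0646) = 1.18189 rev/s = 70.9135 rpm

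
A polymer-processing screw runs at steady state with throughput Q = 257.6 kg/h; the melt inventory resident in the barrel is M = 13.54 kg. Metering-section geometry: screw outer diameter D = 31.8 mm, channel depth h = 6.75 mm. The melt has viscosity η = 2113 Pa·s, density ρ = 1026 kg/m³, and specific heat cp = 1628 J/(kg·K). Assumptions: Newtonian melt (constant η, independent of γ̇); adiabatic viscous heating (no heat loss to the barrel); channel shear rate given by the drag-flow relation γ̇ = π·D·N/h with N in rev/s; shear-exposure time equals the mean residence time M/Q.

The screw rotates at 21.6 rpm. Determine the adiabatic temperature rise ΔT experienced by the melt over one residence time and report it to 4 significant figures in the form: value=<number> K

Throughput in SI: Q_s = 257.6 kg/h ÷ 3600 s/h = 0.0715556 kg/s
t_res = M / Q_s = 13.54 / 0.0715556 = 189.224 s
D = 31.8 mm = 0.0318 m;  h = 6.75 mm = 0.00675 m;  N = 21.6 rpm / 60 = 0.36 rev/s
γ̇ = π D N / h = (π)(0.0318)(0.36) / 0.00675 = 5.32814 s⁻¹
Adiabatic rise: ΔT = η γ̇² t_res / (ρ cp) = 2113·(5.32814)²·189.224 / (1026·1628) = 6.79555 K

value=6.796 K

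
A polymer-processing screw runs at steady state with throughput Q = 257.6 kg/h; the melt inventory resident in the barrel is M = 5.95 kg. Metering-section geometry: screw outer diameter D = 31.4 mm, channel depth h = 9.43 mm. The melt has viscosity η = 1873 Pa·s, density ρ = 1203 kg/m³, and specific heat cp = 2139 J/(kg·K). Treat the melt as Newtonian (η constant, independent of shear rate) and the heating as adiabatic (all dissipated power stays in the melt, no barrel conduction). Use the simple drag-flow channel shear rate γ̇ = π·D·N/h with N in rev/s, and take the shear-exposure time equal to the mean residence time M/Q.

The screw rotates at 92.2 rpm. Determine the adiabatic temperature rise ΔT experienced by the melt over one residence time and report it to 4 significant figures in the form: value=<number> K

Convert throughput: Q = 257.6 kg/h = 257.6/3600 = 0.0715556 kg/s
t_res = M / Q_s = 5.95 ÷ 0.0715556 = 83.1522 s
Geometry in metres: D = 31.4 mm → 0.0314 m, h = 9.43 mm → 0.00943 m; screw speed N = 92.2 rpm = 1.53667 rev/s
γ̇ = π·D·N / h = π · 0.0314 · 1.53667 / 0.00943 = 16.0749 s⁻¹
ΔT = η·γ̇²·t_res / (ρ·cp) = 1873 · (16.0749)² · 83.1522 / (1203 · 2139) = 15.6398 K

value=15.64 K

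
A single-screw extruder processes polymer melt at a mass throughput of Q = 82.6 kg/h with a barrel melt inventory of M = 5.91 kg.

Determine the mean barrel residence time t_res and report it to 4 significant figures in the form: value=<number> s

value=257.6 s

Throughput in SI: Q_s = 82.6 kg/h ÷ 3600 s/h = 0.0229444 kg/s
t_res = M / Q_s = 5.91 / 0.0229444 = 257.579 s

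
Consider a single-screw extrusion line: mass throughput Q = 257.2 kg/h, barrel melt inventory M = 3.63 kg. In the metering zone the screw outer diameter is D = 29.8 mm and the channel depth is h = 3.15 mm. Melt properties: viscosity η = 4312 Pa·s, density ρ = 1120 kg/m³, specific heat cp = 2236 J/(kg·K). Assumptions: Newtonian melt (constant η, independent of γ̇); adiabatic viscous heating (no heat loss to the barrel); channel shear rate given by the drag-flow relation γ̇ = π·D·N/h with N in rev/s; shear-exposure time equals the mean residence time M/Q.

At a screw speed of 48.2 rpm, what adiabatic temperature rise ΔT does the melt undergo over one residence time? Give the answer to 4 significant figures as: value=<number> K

Q_s = Q / 3600 = 257.2 / 3600 = 0.0714444 kg/s
t_res = M / Q_s = 3.63 / 0.0714444 = 50.8087 s
Geometry in metres: D = 29.8 mm → 0.0298 m, h = 3.15 mm → 0.00315 m; screw speed N = 48.2 rpm = 0.803333 rev/s
γ̇ = π D N / h = (π)(0.0298)(0.803333) / 0.00315 = 23.8754 s⁻¹
ΔT = η·γ̇²·t_res/(ρ·cp) = [4312 × 23.8754² × 50.8087] / [1120 × 2236] = 49.8689 K

value=49.87 K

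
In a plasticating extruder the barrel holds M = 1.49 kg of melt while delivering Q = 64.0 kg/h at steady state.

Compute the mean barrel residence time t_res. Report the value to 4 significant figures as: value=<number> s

Q_s = Q / 3600 = 64.0 / 3600 = 0.0177778 kg/s
Mean residence time: t_res = M/Q_s = 1.49 kg / 0.0177778 kg/s = 83.8125 s

value=83.81 s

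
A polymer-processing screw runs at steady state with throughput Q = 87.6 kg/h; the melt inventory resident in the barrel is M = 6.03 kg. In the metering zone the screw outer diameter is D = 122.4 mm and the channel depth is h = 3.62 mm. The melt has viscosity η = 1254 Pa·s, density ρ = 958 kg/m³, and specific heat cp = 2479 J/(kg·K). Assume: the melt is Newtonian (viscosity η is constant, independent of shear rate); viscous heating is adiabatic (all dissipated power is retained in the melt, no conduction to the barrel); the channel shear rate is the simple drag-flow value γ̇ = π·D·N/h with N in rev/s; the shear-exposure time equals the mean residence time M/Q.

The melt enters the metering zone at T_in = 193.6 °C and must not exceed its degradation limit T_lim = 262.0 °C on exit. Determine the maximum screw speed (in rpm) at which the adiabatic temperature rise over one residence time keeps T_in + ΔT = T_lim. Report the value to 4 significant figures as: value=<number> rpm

Convert throughput: Q = 87.6 kg/h = 87.6/3600 = 0.0243333 kg/s
t_res = M / Q_s = 6.03 / 0.0243333 = 247.808 s
Geometry in SI: D = 122.4 mm → 0.1224 m, h = 3.62 mm → 0.00362 m
ΔT_a = T_lim − T_in = 262.0 °C − 193.6 °C = 68.4 K
Invert ΔT = ηγ̇²t_res/(ρcp) for γ̇: γ̇_max² = ΔT_a ρ cp / (η t_res) = 68.4·958·2479 / (1254·247.808) = 522.739 s⁻²
γ̇_max = √522.739 = 22.8635 s⁻¹
N_max = γ̇_max·h / (π·D) = 22.8635 · 0.00362 / (π · 0.1224) = 0.215238 rev/s = 12.9143 rpm

value=12.91 rpm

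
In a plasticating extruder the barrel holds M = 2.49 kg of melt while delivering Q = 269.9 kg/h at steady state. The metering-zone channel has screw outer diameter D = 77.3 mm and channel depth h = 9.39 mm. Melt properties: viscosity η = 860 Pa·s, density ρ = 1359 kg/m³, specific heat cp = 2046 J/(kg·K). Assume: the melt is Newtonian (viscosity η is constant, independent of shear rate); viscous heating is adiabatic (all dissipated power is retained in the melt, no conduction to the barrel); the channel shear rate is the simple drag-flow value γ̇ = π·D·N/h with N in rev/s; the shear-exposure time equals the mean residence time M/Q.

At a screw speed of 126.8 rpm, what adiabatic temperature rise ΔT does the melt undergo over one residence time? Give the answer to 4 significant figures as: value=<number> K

Q_s = Q / 3600 = 269.9 / 3600 = 0.0749722 kg/s
Mean residence time: t_res = M/Q_s = 2.49 kg / 0.0749722 kg/s = 33.2123 s
Convert to SI: D = 0.0773 m, h = 0.00939 m, N = 126.8/60 = 2.11333 rev/s
Shear rate: γ̇ = πDN/h = π·0.0773·2.11333/0.00939 = 54.6552 s⁻¹
ΔT = η·γ̇²·t_res/(ρ·cp) = [860 × 54.6552² × 33.2123] / [1359 × 2046] = 30.6857 K

value=30.69 K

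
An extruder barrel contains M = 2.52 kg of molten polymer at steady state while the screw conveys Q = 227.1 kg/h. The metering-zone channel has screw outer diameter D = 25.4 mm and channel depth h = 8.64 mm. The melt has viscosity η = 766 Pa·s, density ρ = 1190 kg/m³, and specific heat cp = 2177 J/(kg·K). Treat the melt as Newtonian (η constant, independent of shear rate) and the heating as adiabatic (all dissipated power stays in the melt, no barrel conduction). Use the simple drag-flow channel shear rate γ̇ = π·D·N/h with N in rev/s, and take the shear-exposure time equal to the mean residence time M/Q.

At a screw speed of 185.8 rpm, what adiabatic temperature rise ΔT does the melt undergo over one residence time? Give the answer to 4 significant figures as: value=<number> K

value=9.661 K

Convert throughput: Q = 227.1 kg/h = 227.1/3600 = 0.0630833 kg/s
t_res = M / Q_s = 2.52 ÷ 0.0630833 = 39.9472 s
Geometry in metres: D = 25.4 mm → 0.0254 m, h = 8.64 mm → 0.00864 m; screw speed N = 185.8 rpm = 3.09667 rev/s
γ̇ = π D N / h = (π)(0.0254)(3.09667) / 0.00864 = 28.5999 s⁻¹
ΔT = η·γ̇²·t_res / (ρ·cp) = 766 · (28.5999)² · 39.9472 / (1190 · 2177) = 9.66135 K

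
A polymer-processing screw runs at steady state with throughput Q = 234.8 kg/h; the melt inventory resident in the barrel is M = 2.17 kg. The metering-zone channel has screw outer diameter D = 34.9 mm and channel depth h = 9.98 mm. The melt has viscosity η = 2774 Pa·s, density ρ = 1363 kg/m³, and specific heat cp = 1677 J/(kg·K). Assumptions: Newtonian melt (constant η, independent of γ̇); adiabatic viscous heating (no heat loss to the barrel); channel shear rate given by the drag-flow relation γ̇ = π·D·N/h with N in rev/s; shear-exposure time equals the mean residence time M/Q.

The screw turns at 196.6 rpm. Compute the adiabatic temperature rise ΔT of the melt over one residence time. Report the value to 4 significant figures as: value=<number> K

Q_s = Q / 3600 = 234.8 / 3600 = 0.0652222 kg/s
t_res = M / Q_s = 2.17 / 0.0652222 = 33.2709 s
D = 34.9 mm = 0.0349 m;  h = 9.98 mm = 0.00998 m;  N = 196.6 rpm / 60 = 3.27667 rev/s
γ̇ = π D N / h = (π)(0.0349)(3.27667) / 0.00998 = 35.9979 s⁻¹
ΔT = η·γ̇²·t_res / (ρ·cp) = 2774 · (35.9979)² · 33.2709 / (1363 · 1677) = 52.3234 K

value=52.32 K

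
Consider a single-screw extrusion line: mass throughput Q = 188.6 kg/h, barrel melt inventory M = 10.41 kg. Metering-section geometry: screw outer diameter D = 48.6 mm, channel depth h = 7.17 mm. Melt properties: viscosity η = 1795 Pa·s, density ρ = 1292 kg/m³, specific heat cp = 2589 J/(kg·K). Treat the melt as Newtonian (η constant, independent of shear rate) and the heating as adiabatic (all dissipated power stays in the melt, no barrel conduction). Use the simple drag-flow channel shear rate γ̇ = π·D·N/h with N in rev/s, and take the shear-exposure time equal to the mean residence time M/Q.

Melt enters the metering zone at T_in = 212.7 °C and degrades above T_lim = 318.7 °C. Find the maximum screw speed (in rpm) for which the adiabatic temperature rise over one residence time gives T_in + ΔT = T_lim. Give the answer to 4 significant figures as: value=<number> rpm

value=88.84 rpm

Q_s = Q / 3600 = 188.6 / 3600 = 0.0523889 kg/s
Mean residence time: t_res = M/Q_s = 10.41 kg / 0.0523889 kg/s = 198.706 s
Geometry in SI: D = 48.6 mm → 0.0486 m, h = 7.17 mm → 0.00717 m
ΔT_a = T_lim − T_in = 318.7 − 212.7 = 106 K
γ̇_max² = ΔT_a·ρ·cp / (η·t_res) = [106 × 1292 × 2589] / [1795 × 198.706] = 994.087 s⁻²
γ̇_max = sqrt(994.087) = 31.5291 s⁻¹
N_max = γ̇_max h / (πD) = 31.5291·0.00717/(π·0.0486) = 1.48063 rev/s → ×60 = 88.8375 rpm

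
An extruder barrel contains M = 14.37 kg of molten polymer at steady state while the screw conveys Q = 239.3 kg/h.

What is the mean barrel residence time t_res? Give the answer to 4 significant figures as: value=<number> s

value=216.2 s

Q_s = Q / 3600 = 239.3 / 3600 = 0.0664722 kg/s
Mean residence time: t_res = M/Q_s = 14.37 kg / 0.0664722 kg/s = 216.181 s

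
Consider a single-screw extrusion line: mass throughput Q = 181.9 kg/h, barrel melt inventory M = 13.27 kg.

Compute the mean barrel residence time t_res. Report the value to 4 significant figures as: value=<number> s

value=262.6 s

Q_s = Q / 3600 = 181.9 / 3600 = 0.0505278 kg/s
t_res = M / Q_s = 13.27 / 0.0505278 = 262.628 s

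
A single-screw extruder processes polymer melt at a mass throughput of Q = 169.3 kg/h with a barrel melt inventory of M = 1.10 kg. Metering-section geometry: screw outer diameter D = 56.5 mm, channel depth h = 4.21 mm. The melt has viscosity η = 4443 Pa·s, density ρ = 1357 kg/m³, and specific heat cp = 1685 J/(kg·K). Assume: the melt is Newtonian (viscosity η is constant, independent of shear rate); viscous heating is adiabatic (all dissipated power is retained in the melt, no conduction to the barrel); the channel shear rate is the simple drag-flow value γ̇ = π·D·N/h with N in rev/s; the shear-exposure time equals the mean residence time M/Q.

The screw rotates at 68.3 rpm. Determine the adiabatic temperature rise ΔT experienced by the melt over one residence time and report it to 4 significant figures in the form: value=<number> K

value=104.7 K

Convert throughput: Q = 169.3 kg/h = 169.3/3600 = 0.0470278 kg/s
Mean residence time: t_res = M/Q_s = 1.10 kg / 0.0470278 kg/s = 23.3904 s
Convert to SI: D = 0.0565 m, h = 0.00421 m, N = 68.3/60 = 1.13833 rev/s
γ̇ = π D N / h = (π)(0.0565)(1.13833) / 0.00421 = 47.9939 s⁻¹
ΔT = η·γ̇²·t_res/(ρ·cp) = [4443 × 47.9939² × 23.3904] / [1357 × 1685] = 104.69 K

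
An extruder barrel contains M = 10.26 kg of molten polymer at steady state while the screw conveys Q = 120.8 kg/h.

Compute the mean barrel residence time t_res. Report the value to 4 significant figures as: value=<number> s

Convert throughput: Q = 120.8 kg/h = 120.8/3600 = 0.0335556 kg/s
Mean residence time: t_res = M/Q_s = 10.26 kg / 0.0335556 kg/s = 305.762 s

value=305.8 s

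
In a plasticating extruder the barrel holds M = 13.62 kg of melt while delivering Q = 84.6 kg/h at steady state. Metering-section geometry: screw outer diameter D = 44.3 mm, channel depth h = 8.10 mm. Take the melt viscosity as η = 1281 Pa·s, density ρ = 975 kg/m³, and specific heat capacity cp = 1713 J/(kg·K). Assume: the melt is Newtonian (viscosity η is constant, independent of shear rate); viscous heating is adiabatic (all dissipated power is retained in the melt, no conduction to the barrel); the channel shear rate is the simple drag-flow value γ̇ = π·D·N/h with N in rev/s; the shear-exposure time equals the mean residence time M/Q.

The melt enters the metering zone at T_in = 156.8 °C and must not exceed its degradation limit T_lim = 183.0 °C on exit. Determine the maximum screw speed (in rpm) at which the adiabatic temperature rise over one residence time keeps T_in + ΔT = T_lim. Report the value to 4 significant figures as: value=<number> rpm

Convert throughput: Q = 84.6 kg/h = 84.6/3600 = 0.0235 kg/s
t_res = M / Q_s = 13.62 ÷ 0.0235 = 579.574 s
Geometry in SI: D = 44.3 mm → 0.0443 m, h = 8.10 mm → 0.0081 m
ΔT_a = T_lim − T_in = 183.0 − 156.8 = 26.2 K
Invert ΔT = ηγ̇²t_res/(ρcp) for γ̇: γ̇_max² = ΔT_a ρ cp / (η t_res) = 26.2·975·1713 / (1281·579.574) = 58.9393 s⁻²
γ̇_max = √58.9393 = 7.67719 s⁻¹
N_max = γ̇_max h / (πD) = 7.67719·0.0081/(π·0.0443) = 0.446821 rev/s → ×60 = 26.8093 rpm

value=26.81 rpm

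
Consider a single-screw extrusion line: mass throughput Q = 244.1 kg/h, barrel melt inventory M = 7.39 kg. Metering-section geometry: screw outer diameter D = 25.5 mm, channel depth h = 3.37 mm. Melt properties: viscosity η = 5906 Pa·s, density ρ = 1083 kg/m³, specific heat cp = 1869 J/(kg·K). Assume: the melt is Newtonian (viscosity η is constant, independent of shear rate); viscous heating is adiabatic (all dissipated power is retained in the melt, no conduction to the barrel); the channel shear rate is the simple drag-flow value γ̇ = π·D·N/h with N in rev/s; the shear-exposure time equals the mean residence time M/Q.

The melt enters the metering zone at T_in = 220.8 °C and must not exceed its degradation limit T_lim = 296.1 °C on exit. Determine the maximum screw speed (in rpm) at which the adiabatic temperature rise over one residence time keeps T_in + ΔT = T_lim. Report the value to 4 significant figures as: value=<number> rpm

value=38.84 rpm

Q_s = Q / 3600 = 244.1 / 3600 = 0.0678056 kg/s
Mean residence time: t_res = M/Q_s = 7.39 kg / 0.0678056 kg/s = 108.988 s
D = 25.5 mm = 0.0255 m;  h = 3.37 mm = 0.00337 m
ΔT_a = T_lim − T_in = 296.1 °C − 220.8 °C = 75.3 K
γ̇_max² = ΔT_a·ρ·cp / (η·t_res) = [75.3 × 1083 × 1869] / [5906 × 108.988] = 236.788 s⁻²
γ̇_max = sqrt(236.788) = 15.3879 s⁻¹
Solve γ̇ = πDN/h for N: N_max = γ̇_max·h/(π·D) = 15.3879 × 0.00337 / (π × 0.0255) = 0.647321 rev/s = 38.8393 rpm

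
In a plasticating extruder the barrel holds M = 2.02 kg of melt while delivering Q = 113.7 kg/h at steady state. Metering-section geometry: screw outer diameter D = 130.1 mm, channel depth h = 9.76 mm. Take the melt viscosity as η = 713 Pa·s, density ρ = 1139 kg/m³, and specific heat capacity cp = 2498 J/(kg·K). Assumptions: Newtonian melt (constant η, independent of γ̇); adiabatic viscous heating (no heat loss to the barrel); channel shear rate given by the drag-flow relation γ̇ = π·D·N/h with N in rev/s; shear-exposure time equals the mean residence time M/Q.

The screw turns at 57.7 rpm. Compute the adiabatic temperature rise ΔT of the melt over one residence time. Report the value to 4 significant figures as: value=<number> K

Convert throughput: Q = 113.7 kg/h = 113.7/3600 = 0.0315833 kg/s
Mean residence time: t_res = M/Q_s = 2.02 kg / 0.0315833 kg/s = 63.9578 s
Geometry in metres: D = 130.1 mm → 0.1301 m, h = 9.76 mm → 0.00976 m; screw speed N = 57.7 rpm = 0.961667 rev/s
γ̇ = π·D·N / h = π · 0.1301 · 0.961667 / 0.00976 = 40.2719 s⁻¹
ΔT = η·γ̇²·t_res/(ρ·cp) = [713 × 40.2719² × 63.9578] / [1139 × 2498] = 25.9938 K

value=25.99 K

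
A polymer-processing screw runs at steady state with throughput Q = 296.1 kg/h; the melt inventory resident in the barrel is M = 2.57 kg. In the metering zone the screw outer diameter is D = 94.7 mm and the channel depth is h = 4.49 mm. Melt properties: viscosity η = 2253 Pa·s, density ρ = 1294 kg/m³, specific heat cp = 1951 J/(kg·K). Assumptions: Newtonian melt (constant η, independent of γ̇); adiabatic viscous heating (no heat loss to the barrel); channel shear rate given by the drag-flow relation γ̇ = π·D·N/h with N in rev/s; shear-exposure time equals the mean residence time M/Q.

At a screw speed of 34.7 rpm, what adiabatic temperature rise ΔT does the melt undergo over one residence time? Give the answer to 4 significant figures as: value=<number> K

value=40.95 K

Throughput in SI: Q_s = 296.1 kg/h ÷ 3600 s/h = 0.08225 kg/s
t_res = M / Q_s = 2.57 / 0.08225 = 31.2462 s
Geometry in metres: D = 94.7 mm → 0.0947 m, h = 4.49 mm → 0.00449 m; screw speed N = 34.7 rpm = 0.578333 rev/s
Shear rate: γ̇ = πDN/h = π·0.0947·0.578333/0.00449 = 38.3206 s⁻¹
Adiabatic rise: ΔT = η γ̇² t_res / (ρ cp) = 2253·(38.3206)²·31.2462 / (1294·1951) = 40.9478 K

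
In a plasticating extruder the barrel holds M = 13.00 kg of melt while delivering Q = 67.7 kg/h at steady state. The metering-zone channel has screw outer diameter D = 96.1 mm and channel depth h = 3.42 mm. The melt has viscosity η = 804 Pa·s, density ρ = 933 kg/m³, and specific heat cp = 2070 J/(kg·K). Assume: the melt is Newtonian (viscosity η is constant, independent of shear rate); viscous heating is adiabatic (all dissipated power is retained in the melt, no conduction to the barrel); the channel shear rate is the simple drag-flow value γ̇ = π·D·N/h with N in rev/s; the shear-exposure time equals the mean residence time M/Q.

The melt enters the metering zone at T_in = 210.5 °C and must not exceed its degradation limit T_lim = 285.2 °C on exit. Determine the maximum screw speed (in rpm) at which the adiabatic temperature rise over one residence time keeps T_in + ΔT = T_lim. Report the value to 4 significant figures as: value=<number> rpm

Q_s = Q / 3600 = 67.7 / 3600 = 0.0188056 kg/s
Mean residence time: t_res = M/Q_s = 13.00 kg / 0.0188056 kg/s = 691.285 s
Convert to metres: D = 0.0961 m, h = 0.00342 m
ΔT_a = T_lim − T_in = 285.2 °C − 210.5 °C = 74.7 K
Invert ΔT = ηγ̇²t_res/(ρcp) for γ̇: γ̇_max² = ΔT_a ρ cp / (η t_res) = 74.7·933·2070 / (804·691.285) = 259.573 s⁻²
γ̇_max = √259.573 = 16.1113 s⁻¹
Solve γ̇ = πDN/h for N: N_max = γ̇_max·h/(π·D) = 16.1113 × 0.00342 / (π × 0.0961) = 0.182508 rev/s = 10.9505 rpm

value=10.95 rpm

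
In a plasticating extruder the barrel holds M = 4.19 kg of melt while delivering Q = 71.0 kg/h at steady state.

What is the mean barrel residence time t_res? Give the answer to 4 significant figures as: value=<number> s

value=212.5 s

Throughput in SI: Q_s = 71.0 kg/h ÷ 3600 s/h = 0.0197222 kg/s
t_res = M / Q_s = 4.19 ÷ 0.0197222 = 212.451 s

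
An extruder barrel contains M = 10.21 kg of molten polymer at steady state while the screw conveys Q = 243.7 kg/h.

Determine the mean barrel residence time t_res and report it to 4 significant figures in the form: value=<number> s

value=150.8 s

Q_s = Q / 3600 = 243.7 / 3600 = 0.0676944 kg/s
Mean residence time: t_res = M/Q_s = 10.21 kg / 0.0676944 kg/s = 150.825 s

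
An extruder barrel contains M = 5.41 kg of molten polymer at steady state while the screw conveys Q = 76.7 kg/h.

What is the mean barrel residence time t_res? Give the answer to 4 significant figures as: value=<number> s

Convert throughput: Q = 76.7 kg/h = 76.7/3600 = 0.0213056 kg/s
t_res = M / Q_s = 5.41 ÷ 0.0213056 = 253.924 s

value=253.9 s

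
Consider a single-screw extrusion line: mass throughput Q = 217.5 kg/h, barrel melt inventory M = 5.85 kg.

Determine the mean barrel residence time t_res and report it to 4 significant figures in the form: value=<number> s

value=96.83 s

Q_s = Q / 3600 = 217.5 / 3600 = 0.0604167 kg/s
t_res = M / Q_s = 5.85 / 0.0604167 = 96.8276 s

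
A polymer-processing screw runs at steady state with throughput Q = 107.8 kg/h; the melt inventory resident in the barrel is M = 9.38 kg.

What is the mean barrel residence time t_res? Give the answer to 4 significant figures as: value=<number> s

value=313.2 s

Q_s = Q / 3600 = 107.8 / 3600 = 0.0299444 kg/s
t_res = M / Q_s = 9.38 ÷ 0.0299444 = 313.247 s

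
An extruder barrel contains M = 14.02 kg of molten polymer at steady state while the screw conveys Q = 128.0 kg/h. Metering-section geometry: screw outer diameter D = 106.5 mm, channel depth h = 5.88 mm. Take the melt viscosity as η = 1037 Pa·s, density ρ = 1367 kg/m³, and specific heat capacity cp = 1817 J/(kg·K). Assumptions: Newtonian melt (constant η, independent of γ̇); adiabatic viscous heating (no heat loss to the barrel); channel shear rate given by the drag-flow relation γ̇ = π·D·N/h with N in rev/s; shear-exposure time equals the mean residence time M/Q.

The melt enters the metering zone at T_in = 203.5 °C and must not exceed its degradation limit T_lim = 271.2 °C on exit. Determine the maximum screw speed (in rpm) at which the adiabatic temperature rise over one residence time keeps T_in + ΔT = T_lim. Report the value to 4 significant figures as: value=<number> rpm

value=21.38 rpm

Throughput in SI: Q_s = 128.0 kg/h ÷ 3600 s/h = 0.0355556 kg/s
Mean residence time: t_res = M/Q_s = 14.02 kg / 0.0355556 kg/s = 394.312 s
Geometry in SI: D = 106.5 mm → 0.1065 m, h = 5.88 mm → 0.00588 m
ΔT_a = T_lim − T_in = 271.2 °C − 203.5 °C = 67.7 K
γ̇_max² = ΔT_a·ρ·cp/(η·t_res) = 67.7·1367·1817/(1037·394.312) = 411.238 s⁻²
γ̇_max = sqrt(411.238) = 20.279 s⁻¹
N_max = γ̇_max h / (πD) = 20.279·0.00588/(π·0.1065) = 0.356389 rev/s → ×60 = 21.3833 rpm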